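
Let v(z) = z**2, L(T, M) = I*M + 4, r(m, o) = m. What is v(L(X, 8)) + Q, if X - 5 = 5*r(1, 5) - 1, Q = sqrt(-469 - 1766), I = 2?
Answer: 400 + I*sqrt(2235) ≈ 400.0 + 47.276*I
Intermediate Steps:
Q = I*sqrt(2235) (Q = sqrt(-2235) = I*sqrt(2235) ≈ 47.276*I)
X = 9 (X = 5 + (5*1 - 1) = 5 + (5 - 1) = 5 + 4 = 9)
L(T, M) = 4 + 2*M (L(T, M) = 2*M + 4 = 4 + 2*M)
v(L(X, 8)) + Q = (4 + 2*8)**2 + I*sqrt(2235) = (4 + 16)**2 + I*sqrt(2235) = 20**2 + I*sqrt(2235) = 400 + I*sqrt(2235)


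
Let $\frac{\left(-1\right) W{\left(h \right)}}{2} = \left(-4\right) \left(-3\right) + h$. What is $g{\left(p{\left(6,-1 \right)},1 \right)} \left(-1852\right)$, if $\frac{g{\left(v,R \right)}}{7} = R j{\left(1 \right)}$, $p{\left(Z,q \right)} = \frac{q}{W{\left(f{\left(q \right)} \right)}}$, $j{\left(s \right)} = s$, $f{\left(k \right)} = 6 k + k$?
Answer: $-12964$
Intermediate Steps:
$f{\left(k \right)} = 7 k$
$W{\left(h \right)} = -24 - 2 h$ ($W{\left(h \right)} = - 2 \left(\left(-4\right) \left(-3\right) + h\right) = - 2 \left(12 + h\right) = -24 - 2 h$)
$p{\left(Z,q \right)} = \frac{q}{-24 - 14 q}$ ($p{\left(Z,q \right)} = \frac{q}{-24 - 2 \cdot 7 q} = \frac{q}{-24 - 14 q}$)
$g{\left(v,R \right)} = 7 R$ ($g{\left(v,R \right)} = 7 R 1 = 7 R$)
$g{\left(p{\left(6,-1 \right)},1 \right)} \left(-1852\right) = 7 \cdot 1 \left(-1852\right) = 7 \left(-1852\right) = -12964$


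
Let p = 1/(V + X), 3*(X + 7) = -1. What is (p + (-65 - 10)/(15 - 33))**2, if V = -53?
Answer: 20313049/1179396 ≈ 17.223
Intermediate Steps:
X = -22/3 (X = -7 + (1/3)*(-1) = -7 - 1/3 = -22/3 ≈ -7.3333)
p = -3/181 (p = 1/(-53 - 22/3) = 1/(-181/3) = -3/181 ≈ -0.016575)
(p + (-65 - 10)/(15 - 33))**2 = (-3/181 + (-65 - 10)/(15 - 33))**2 = (-3/181 - 75/(-18))**2 = (-3/181 - 75*(-1/18))**2 = (-3/181 + 25/6)**2 = (4507/1086)**2 = 20313049/1179396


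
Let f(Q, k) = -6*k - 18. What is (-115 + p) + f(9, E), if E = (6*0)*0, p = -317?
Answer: -450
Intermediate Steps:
E = 0 (E = 0*0 = 0)
f(Q, k) = -18 - 6*k
(-115 + p) + f(9, E) = (-115 - 317) + (-18 - 6*0) = -432 + (-18 + 0) = -432 - 18 = -450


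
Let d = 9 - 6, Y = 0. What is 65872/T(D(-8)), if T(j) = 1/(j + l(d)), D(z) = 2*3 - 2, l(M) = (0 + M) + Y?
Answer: 461104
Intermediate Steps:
d = 3
l(M) = M (l(M) = (0 + M) + 0 = M + 0 = M)
D(z) = 4 (D(z) = 6 - 2 = 4)
T(j) = 1/(3 + j) (T(j) = 1/(j + 3) = 1/(3 + j))
65872/T(D(-8)) = 65872/(1/(3 + 4)) = 65872/(1/7) = 65872/(⅐) = 65872*7 = 461104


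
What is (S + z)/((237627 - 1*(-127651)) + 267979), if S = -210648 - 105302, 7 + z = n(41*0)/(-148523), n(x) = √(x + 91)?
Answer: -315957/633257 - √91/94053229411 ≈ -0.49894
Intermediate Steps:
n(x) = √(91 + x)
z = -7 - √91/148523 (z = -7 + √(91 + 41*0)/(-148523) = -7 + √(91 + 0)*(-1/148523) = -7 + √91*(-1/148523) = -7 - √91/148523 ≈ -7.0001)
S = -315950
(S + z)/((237627 - 1*(-127651)) + 267979) = (-315950 + (-7 - √91/148523))/((237627 - 1*(-127651)) + 267979) = (-315957 - √91/148523)/((237627 + 127651) + 267979) = (-315957 - √91/148523)/(365278 + 267979) = (-315957 - √91/148523)/633257 = (-315957 - √91/148523)*(1/633257) = -315957/633257 - √91/94053229411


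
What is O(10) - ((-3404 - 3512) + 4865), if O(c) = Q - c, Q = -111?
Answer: 1930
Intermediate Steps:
O(c) = -111 - c
O(10) - ((-3404 - 3512) + 4865) = (-111 - 1*10) - ((-3404 - 3512) + 4865) = (-111 - 10) - (-6916 + 4865) = -121 - 1*(-2051) = -121 + 2051 = 1930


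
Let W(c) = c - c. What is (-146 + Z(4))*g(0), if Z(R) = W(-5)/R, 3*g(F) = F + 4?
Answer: -584/3 ≈ -194.67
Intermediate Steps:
g(F) = 4/3 + F/3 (g(F) = (F + 4)/3 = (4 + F)/3 = 4/3 + F/3)
W(c) = 0
Z(R) = 0 (Z(R) = 0/R = 0)
(-146 + Z(4))*g(0) = (-146 + 0)*(4/3 + (⅓)*0) = -146*(4/3 + 0) = -146*4/3 = -584/3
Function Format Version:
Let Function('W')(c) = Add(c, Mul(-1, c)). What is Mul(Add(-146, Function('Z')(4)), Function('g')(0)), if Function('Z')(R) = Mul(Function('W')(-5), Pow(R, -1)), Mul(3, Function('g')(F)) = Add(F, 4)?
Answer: Rational(-584, 3) ≈ -194.67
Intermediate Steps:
Function('g')(F) = Add(Rational(4, 3), Mul(Rational(1, 3), F)) (Function('g')(F) = Mul(Rational(1, 3), Add(F, 4)) = Mul(Rational(1, 3), Add(4, F)) = Add(Rational(4, 3), Mul(Rational(1, 3), F)))
Function('W')(c) = 0
Function('Z')(R) = 0 (Function('Z')(R) = Mul(0, Pow(R, -1)) = 0)
Mul(Add(-146, Function('Z')(4)), Function('g')(0)) = Mul(Add(-146, 0), Add(Rational(4, 3), Mul(Rational(1, 3), 0))) = Mul(-146, Add(Rational(4, 3), 0)) = Mul(-146, Rational(4, 3)) = Rational(-584, 3)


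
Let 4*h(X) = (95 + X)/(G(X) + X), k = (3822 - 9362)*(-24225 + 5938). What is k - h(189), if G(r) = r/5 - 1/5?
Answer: 114784206985/1133 ≈ 1.0131e+8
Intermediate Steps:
G(r) = -⅕ + r/5 (G(r) = r*(⅕) - 1*⅕ = r/5 - ⅕ = -⅕ + r/5)
k = 101309980 (k = -5540*(-18287) = 101309980)
h(X) = (95 + X)/(4*(-⅕ + 6*X/5)) (h(X) = ((95 + X)/((-⅕ + X/5) + X))/4 = ((95 + X)/(-⅕ + 6*X/5))/4 = (95 + X)/(4*(-⅕ + 6*X/5)))
k - h(189) = 101309980 - 5*(95 + 189)/(4*(-1 + 6*189)) = 101309980 - 5*284/(4*(-1 + 1134)) = 101309980 - 5*284/(4*1133) = 101309980 - 1*355/1133 = 101309980 - 355/1133 = 114784206985/1133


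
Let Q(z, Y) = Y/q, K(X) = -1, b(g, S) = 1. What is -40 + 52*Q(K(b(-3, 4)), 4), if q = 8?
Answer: -14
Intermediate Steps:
Q(z, Y) = Y/8
-40 + 52*Q(K(b(-3, 4)), 4) = -40 + 52*((⅛)*4) = -40 + 52*(½) = -40 + 26 = -14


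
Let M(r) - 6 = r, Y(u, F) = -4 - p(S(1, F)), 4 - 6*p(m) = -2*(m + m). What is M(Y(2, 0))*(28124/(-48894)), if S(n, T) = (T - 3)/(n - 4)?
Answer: -28124/73341 ≈ -0.38347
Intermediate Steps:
S(n, T) = (-3 + T)/(-4 + n)
p(m) = 2/3 + 2*m/3 (p(m) = 2/3 - (-1)*(m + m)/3 = 2/3 - (-1)*2*m/3 = 2/3 - (-2)*m/3 = 2/3 + 2*m/3)
Y(u, F) = -16/3 + 2*F/9 (Y(u, F) = -4 - (2/3 + 2*((-3 + F)/(-4 + 1))/3) = -4 - (2/3 + 2*((-3 + F)/(-3))/3) = -4 - (2/3 + 2*(-(-3 + F)/3)/3) = -4 - (2/3 + 2*(1 - F/3)/3) = -4 - (2/3 + (2/3 - 2*F/9)) = -4 - (4/3 - 2*F/9) = -4 + (-4/3 + 2*F/9) = -16/3 + 2*F/9)
M(r) = 6 + r
M(Y(2, 0))*(28124/(-48894)) = (6 + (-16/3 + (2/9)*0))*(28124/(-48894)) = (6 + (-16/3 + 0))*(28124*(-1/48894)) = (6 - 16/3)*(-14062/24447) = (2/3)*(-14062/24447) = -28124/73341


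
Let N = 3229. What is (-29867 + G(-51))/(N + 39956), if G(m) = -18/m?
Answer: -507733/734145 ≈ -0.69160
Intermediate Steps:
(-29867 + G(-51))/(N + 39956) = (-29867 - 18/(-51))/(3229 + 39956) = (-29867 - 18*(-1/51))/43185 = (-29867 + 6/17)*(1/43185) = -507733/17*1/43185 = -507733/734145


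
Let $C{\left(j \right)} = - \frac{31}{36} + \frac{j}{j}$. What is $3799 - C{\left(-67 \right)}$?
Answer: $\frac{136759}{36} \approx 3798.9$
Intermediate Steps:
$C{\left(j \right)} = \frac{5}{36}$ ($C{\left(j \right)} = \left(-31\right) \frac{1}{36} + 1 = - \frac{31}{36} + 1 = \frac{5}{36}$)
$3799 - C{\left(-67 \right)} = 3799 - \frac{5}{36} = \frac{136759}{36}$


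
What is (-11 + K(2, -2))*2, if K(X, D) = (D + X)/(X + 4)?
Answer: -22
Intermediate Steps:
K(X, D) = (D + X)/(4 + X)
(-11 + K(2, -2))*2 = (-11 + (-2 + 2)/(4 + 2))*2 = (-11 + 0/6)*2 = (-11 + (1/6)*0)*2 = (-11 + 0)*2 = -11*2 = -22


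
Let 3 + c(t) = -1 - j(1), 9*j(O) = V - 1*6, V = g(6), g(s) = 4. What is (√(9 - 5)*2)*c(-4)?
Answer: -136/9 ≈ -15.111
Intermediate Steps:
V = 4
j(O) = -2/9 (j(O) = (4 - 1*6)/9 = (4 - 6)/9 = (⅑)*(-2) = -2/9)
c(t) = -34/9 (c(t) = -3 + (-1 - 1*(-2/9)) = -3 + (-1 + 2/9) = -3 - 7/9 = -34/9)
(√(9 - 5)*2)*c(-4) = (√(9 - 5)*2)*(-34/9) = (√4*2)*(-34/9) = (2*2)*(-34/9) = 4*(-34/9) = -136/9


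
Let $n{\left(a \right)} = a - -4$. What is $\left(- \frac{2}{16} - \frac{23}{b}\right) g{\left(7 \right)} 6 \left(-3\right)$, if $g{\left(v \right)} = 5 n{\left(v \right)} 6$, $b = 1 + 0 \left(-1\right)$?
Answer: $\frac{274725}{2} \approx 1.3736 \cdot 10^{5}$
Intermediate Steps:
$n{\left(a \right)} = 4 + a$ ($n{\left(a \right)} = a + 4 = 4 + a$)
$b = 1$ ($b = 1 + 0 = 1$)
$g{\left(v \right)} = 120 + 30 v$ ($g{\left(v \right)} = 5 \left(4 + v\right) 6 = \left(20 + 5 v\right) 6 = 120 + 30 v$)
$\left(- \frac{2}{16} - \frac{23}{b}\right) g{\left(7 \right)} 6 \left(-3\right) = \left(- \frac{2}{16} - \frac{23}{1}\right) \left(120 + 30 \cdot 7\right) 6 \left(-3\right) = \left(\left(-2\right) \frac{1}{16} - 23\right) \left(120 + 210\right) \left(-18\right) = \left(- \frac{1}{8} - 23\right) 330 \left(-18\right) = \left(- \frac{185}{8}\right) 330 \left(-18\right) = \left(- \frac{30525}{4}\right) \left(-18\right) = \frac{274725}{2}$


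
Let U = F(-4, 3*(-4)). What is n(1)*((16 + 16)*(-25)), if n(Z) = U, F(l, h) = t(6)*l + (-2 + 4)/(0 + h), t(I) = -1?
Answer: -9200/3 ≈ -3066.7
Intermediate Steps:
F(l, h) = -l + 2/h (F(l, h) = -l + (-2 + 4)/(0 + h) = -l + 2/h)
U = 23/6 (U = -1*(-4) + 2/((3*(-4))) = 4 + 2/(-12) = 4 + 2*(-1/12) = 4 - 1/6 = 23/6 ≈ 3.8333)
n(Z) = 23/6
n(1)*((16 + 16)*(-25)) = 23*((16 + 16)*(-25))/6 = 23*(32*(-25))/6 = (23/6)*(-800) = -9200/3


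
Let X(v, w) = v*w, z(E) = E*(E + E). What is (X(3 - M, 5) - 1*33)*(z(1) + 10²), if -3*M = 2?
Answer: -1496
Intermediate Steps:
M = -⅔ (M = -⅓*2 = -⅔ ≈ -0.66667)
z(E) = 2*E² (z(E) = E*(2*E) = 2*E²)
(X(3 - M, 5) - 1*33)*(z(1) + 10²) = ((3 - 1*(-⅔))*5 - 1*33)*(2*1² + 10²) = ((3 + ⅔)*5 - 33)*(2*1 + 100) = ((11/3)*5 - 33)*(2 + 100) = (55/3 - 33)*102 = -44/3*102 = -1496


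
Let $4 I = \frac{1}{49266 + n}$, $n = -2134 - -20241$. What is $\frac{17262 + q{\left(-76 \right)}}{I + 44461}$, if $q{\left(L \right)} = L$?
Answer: $\frac{4631489512}{11981883813} \approx 0.38654$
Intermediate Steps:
$n = 18107$ ($n = -2134 + 20241 = 18107$)
$I = \frac{1}{269492}$ ($I = \frac{1}{4 \left(49266 + 18107\right)} = \frac{1}{4 \cdot 67373} = \frac{1}{4} \cdot \frac{1}{67373} = \frac{1}{269492} \approx 3.7107 \cdot 10^{-6}$)
$\frac{17262 + q{\left(-76 \right)}}{I + 44461} = \frac{17262 - 76}{\frac{1}{269492} + 44461} = \frac{17186}{\frac{11981883813}{269492}} = 17186 \cdot \frac{269492}{11981883813} = \frac{4631489512}{11981883813}$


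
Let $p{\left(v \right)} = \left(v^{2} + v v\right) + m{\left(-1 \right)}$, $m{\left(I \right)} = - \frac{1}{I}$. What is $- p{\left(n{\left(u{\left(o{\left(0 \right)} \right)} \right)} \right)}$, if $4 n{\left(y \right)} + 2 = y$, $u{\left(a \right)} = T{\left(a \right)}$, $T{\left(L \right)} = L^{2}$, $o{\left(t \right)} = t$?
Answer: $- \frac{3}{2} \approx -1.5$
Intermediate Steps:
$u{\left(a \right)} = a^{2}$
$n{\left(y \right)} = - \frac{1}{2} + \frac{y}{4}$
$p{\left(v \right)} = 1 + 2 v^{2}$ ($p{\left(v \right)} = \left(v^{2} + v v\right) - \frac{1}{-1} = \left(v^{2} + v^{2}\right) - -1 = 2 v^{2} + 1 = 1 + 2 v^{2}$)
$- p{\left(n{\left(u{\left(o{\left(0 \right)} \right)} \right)} \right)} = - (1 + 2 \left(- \frac{1}{2} + \frac{0^{2}}{4}\right)^{2}) = - (1 + 2 \left(- \frac{1}{2} + \frac{1}{4} \cdot 0\right)^{2}) = - (1 + 2 \left(- \frac{1}{2} + 0\right)^{2}) = - (1 + 2 \left(- \frac{1}{2}\right)^{2}) = - (1 + 2 \cdot \frac{1}{4}) = - (1 + \frac{1}{2}) = \left(-1\right) \frac{3}{2} = - \frac{3}{2}$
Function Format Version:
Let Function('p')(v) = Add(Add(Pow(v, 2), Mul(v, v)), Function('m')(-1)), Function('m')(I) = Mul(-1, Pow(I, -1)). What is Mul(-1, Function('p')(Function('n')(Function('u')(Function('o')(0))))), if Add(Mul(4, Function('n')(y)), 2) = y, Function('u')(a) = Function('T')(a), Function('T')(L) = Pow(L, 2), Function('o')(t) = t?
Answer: Rational(-3, 2) ≈ -1.5000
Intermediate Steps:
Function('u')(a) = Pow(a, 2)
Function('n')(y) = Add(Rational(-1, 2), Mul(Rational(1, 4), y))
Function('p')(v) = Add(1, Mul(2, Pow(v, 2))) (Function('p')(v) = Add(Add(Pow(v, 2), Mul(v, v)), Mul(-1, Pow(-1, -1))) = Add(Add(Pow(v, 2), Pow(v, 2)), Mul(-1, -1)) = Add(Mul(2, Pow(v, 2)), 1) = Add(1, Mul(2, Pow(v, 2))))
Mul(-1, Function('p')(Function('n')(Function('u')(Function('o')(0))))) = Mul(-1, Add(1, Mul(2, Pow(Add(Rational(-1, 2), Mul(Rational(1, 4), Pow(0, 2))), 2)))) = Mul(-1, Add(1, Mul(2, Pow(Add(Rational(-1, 2), Mul(Rational(1, 4), 0)), 2)))) = Mul(-1, Add(1, Mul(2, Pow(Add(Rational(-1, 2), 0), 2)))) = Mul(-1, Add(1, Mul(2, Pow(Rational(-1, 2), 2)))) = Mul(-1, Add(1, Mul(2, Rational(1, 4)))) = Mul(-1, Add(1, Rational(1, 2))) = Mul(-1, Rational(3, 2)) = Rational(-3, 2)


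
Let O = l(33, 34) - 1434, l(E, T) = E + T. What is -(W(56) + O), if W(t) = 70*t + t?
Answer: -2609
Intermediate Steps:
W(t) = 71*t
O = -1367 (O = (33 + 34) - 1434 = 67 - 1434 = -1367)
-(W(56) + O) = -(71*56 - 1367) = -(3976 - 1367) = -1*2609 = -2609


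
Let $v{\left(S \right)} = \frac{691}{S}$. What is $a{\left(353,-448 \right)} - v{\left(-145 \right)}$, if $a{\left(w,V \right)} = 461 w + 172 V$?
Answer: $\frac{12423856}{145} \approx 85682.0$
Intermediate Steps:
$a{\left(w,V \right)} = 172 V + 461 w$
$a{\left(353,-448 \right)} - v{\left(-145 \right)} = \left(172 \left(-448\right) + 461 \cdot 353\right) - \frac{691}{-145} = \left(-77056 + 162733\right) - 691 \left(- \frac{1}{145}\right) = 85677 - - \frac{691}{145} = 85677 + \frac{691}{145} = \frac{12423856}{145}$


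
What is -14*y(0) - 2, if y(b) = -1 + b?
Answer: 12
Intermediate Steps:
-14*y(0) - 2 = -14*(-1 + 0) - 2 = -14*(-1) - 2 = 14 - 2 = 12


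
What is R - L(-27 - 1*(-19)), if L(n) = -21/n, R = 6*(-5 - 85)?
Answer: -4341/8 ≈ -542.63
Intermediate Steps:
R = -540 (R = 6*(-90) = -540)
R - L(-27 - 1*(-19)) = -540 - (-21)/(-27 - 1*(-19)) = -540 - (-21)/(-27 + 19) = -540 - (-21)/(-8) = -540 - (-21)*(-1)/8 = -540 - 1*21/8 = -540 - 21/8 = -4341/8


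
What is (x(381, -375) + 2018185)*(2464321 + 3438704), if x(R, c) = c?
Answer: 11911182875250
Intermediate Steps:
(x(381, -375) + 2018185)*(2464321 + 3438704) = (-375 + 2018185)*(2464321 + 3438704) = 2017810*5903025 = 11911182875250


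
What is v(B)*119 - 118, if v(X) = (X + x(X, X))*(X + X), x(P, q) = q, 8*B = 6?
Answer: 599/4 ≈ 149.75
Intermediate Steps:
B = 3/4 (B = (1/8)*6 = 3/4 ≈ 0.75000)
v(X) = 4*X**2 (v(X) = (X + X)*(X + X) = (2*X)*(2*X) = 4*X**2)
v(B)*119 - 118 = (4*(3/4)**2)*119 - 118 = (4*(9/16))*119 - 118 = (9/4)*119 - 118 = 1071/4 - 118 = 599/4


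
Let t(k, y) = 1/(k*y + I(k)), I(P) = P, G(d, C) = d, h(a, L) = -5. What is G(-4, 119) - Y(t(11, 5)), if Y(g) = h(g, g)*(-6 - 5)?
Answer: -59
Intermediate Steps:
t(k, y) = 1/(k + k*y) (t(k, y) = 1/(k*y + k) = 1/(k + k*y))
Y(g) = 55 (Y(g) = -5*(-6 - 5) = -5*(-11) = 55)
G(-4, 119) - Y(t(11, 5)) = -4 - 1*55 = -4 - 55 = -59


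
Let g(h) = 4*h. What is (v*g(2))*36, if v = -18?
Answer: -5184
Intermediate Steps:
(v*g(2))*36 = -72*2*36 = -18*8*36 = -144*36 = -5184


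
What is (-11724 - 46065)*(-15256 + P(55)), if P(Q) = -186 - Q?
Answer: 895556133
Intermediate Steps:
(-11724 - 46065)*(-15256 + P(55)) = (-11724 - 46065)*(-15256 + (-186 - 1*55)) = -57789*(-15256 + (-186 - 55)) = -57789*(-15256 - 241) = -57789*(-15497) = 895556133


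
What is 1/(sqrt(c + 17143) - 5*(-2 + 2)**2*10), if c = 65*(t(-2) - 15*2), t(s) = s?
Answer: sqrt(15063)/15063 ≈ 0.0081479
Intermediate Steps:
c = -2080 (c = 65*(-2 - 15*2) = 65*(-2 - 30) = 65*(-32) = -2080)
1/(sqrt(c + 17143) - 5*(-2 + 2)**2*10) = 1/(sqrt(-2080 + 17143) - 5*(-2 + 2)**2*10) = 1/(sqrt(15063) - 5*0**2*10) = 1/(sqrt(15063) - 5*0*10) = 1/(sqrt(15063) + 0*10) = 1/(sqrt(15063) + 0) = 1/(sqrt(15063)) = sqrt(15063)/15063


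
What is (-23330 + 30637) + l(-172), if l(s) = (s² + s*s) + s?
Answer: 66303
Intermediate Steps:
l(s) = s + 2*s² (l(s) = (s² + s²) + s = 2*s² + s = s + 2*s²)
(-23330 + 30637) + l(-172) = (-23330 + 30637) - 172*(1 + 2*(-172)) = 7307 - 172*(1 - 344) = 7307 - 172*(-343) = 7307 + 58996 = 66303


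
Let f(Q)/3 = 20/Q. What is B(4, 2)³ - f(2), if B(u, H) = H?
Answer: -22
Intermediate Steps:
f(Q) = 60/Q (f(Q) = 3*(20/Q) = 60/Q)
B(4, 2)³ - f(2) = 2³ - 60/2 = 8 - 60/2 = 8 - 1*30 = 8 - 30 = -22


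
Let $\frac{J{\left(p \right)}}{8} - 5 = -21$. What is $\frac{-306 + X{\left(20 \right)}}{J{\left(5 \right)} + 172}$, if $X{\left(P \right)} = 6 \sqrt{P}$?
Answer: $- \frac{153}{22} + \frac{3 \sqrt{5}}{11} \approx -6.3447$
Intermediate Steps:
$J{\left(p \right)} = -128$ ($J{\left(p \right)} = 40 + 8 \left(-21\right) = 40 - 168 = -128$)
$\frac{-306 + X{\left(20 \right)}}{J{\left(5 \right)} + 172} = \frac{-306 + 6 \sqrt{20}}{-128 + 172} = \frac{-306 + 6 \cdot 2 \sqrt{5}}{44} = \left(-306 + 12 \sqrt{5}\right) \frac{1}{44} = - \frac{153}{22} + \frac{3 \sqrt{5}}{11}$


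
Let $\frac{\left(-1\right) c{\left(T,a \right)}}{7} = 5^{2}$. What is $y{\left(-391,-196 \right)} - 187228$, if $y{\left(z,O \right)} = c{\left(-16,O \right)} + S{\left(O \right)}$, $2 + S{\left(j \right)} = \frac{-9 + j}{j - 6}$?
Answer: $- \frac{37855605}{202} \approx -1.874 \cdot 10^{5}$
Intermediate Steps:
$S{\left(j \right)} = -2 + \frac{-9 + j}{-6 + j}$ ($S{\left(j \right)} = -2 + \frac{-9 + j}{j - 6} = -2 + \frac{-9 + j}{-6 + j}$)
$c{\left(T,a \right)} = -175$ ($c{\left(T,a \right)} = - 7 \cdot 5^{2} = \left(-7\right) 25 = -175$)
$y{\left(z,O \right)} = -175 + \frac{3 - O}{-6 + O}$
$y{\left(-391,-196 \right)} - 187228 = \frac{1053 - -34496}{-6 - 196} - 187228 = \frac{1053 + 34496}{-202} - 187228 = \left(- \frac{1}{202}\right) 35549 - 187228 = - \frac{35549}{202} - 187228 = - \frac{37855605}{202}$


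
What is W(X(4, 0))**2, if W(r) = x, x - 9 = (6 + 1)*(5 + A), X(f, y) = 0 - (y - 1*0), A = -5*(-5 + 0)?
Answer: 47961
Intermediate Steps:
A = 25 (A = -5*(-5) = 25)
X(f, y) = -y (X(f, y) = 0 - (y + 0) = 0 - y = -y)
x = 219 (x = 9 + (6 + 1)*(5 + 25) = 9 + 7*30 = 9 + 210 = 219)
W(r) = 219
W(X(4, 0))**2 = 219**2 = 47961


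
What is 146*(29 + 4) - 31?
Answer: 4787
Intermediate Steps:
146*(29 + 4) - 31 = 146*33 - 31 = 4818 - 31 = 4787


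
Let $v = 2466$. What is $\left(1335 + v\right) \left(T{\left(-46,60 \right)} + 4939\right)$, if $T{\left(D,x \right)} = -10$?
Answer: $18735129$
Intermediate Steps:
$\left(1335 + v\right) \left(T{\left(-46,60 \right)} + 4939\right) = \left(1335 + 2466\right) \left(-10 + 4939\right) = 3801 \cdot 4929 = 18735129$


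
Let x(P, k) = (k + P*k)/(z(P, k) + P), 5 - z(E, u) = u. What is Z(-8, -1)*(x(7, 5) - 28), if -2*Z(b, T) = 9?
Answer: 702/7 ≈ 100.29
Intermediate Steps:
z(E, u) = 5 - u
Z(b, T) = -9/2 (Z(b, T) = -½*9 = -9/2)
x(P, k) = (k + P*k)/(5 + P - k) (x(P, k) = (k + P*k)/((5 - k) + P) = (k + P*k)/(5 + P - k))
Z(-8, -1)*(x(7, 5) - 28) = -9*(5*(1 + 7)/(5 + 7 - 1*5) - 28)/2 = -9*(5*8/(5 + 7 - 5) - 28)/2 = -9*(5*8/7 - 28)/2 = -9*(5*(⅐)*8 - 28)/2 = -9*(40/7 - 28)/2 = -9/2*(-156/7) = 702/7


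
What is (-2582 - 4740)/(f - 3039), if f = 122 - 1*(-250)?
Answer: 1046/381 ≈ 2.7454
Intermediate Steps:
f = 372 (f = 122 + 250 = 372)
(-2582 - 4740)/(f - 3039) = (-2582 - 4740)/(372 - 3039) = -7322/(-2667) = -7322*(-1/2667) = 1046/381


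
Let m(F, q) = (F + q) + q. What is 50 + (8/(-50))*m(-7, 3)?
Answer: 1254/25 ≈ 50.160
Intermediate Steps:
m(F, q) = F + 2*q
50 + (8/(-50))*m(-7, 3) = 50 + (8/(-50))*(-7 + 2*3) = 50 + (8*(-1/50))*(-7 + 6) = 50 - 4/25*(-1) = 50 + 4/25 = 1254/25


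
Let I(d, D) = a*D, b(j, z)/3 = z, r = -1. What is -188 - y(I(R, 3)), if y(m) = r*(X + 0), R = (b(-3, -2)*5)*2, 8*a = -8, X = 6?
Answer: -182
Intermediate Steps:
b(j, z) = 3*z
a = -1 (a = (1/8)*(-8) = -1)
R = -60 (R = ((3*(-2))*5)*2 = -6*5*2 = -30*2 = -60)
I(d, D) = -D
y(m) = -6 (y(m) = -(6 + 0) = -1*6 = -6)
-188 - y(I(R, 3)) = -188 - 1*(-6) = -188 + 6 = -182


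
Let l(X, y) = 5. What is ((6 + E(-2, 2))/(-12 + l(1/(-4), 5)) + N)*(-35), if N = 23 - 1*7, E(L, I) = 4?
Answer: -510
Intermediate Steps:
N = 16 (N = 23 - 7 = 16)
((6 + E(-2, 2))/(-12 + l(1/(-4), 5)) + N)*(-35) = ((6 + 4)/(-12 + 5) + 16)*(-35) = (10/(-7) + 16)*(-35) = (10*(-⅐) + 16)*(-35) = (-10/7 + 16)*(-35) = (102/7)*(-35) = -510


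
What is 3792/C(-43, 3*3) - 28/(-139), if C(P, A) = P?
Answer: -525884/5977 ≈ -87.985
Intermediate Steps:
3792/C(-43, 3*3) - 28/(-139) = 3792/(-43) - 28/(-139) = 3792*(-1/43) - 28*(-1/139) = -3792/43 + 28/139 = -525884/5977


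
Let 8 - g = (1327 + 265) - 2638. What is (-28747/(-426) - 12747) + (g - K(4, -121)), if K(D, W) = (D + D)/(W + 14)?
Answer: -529910989/45582 ≈ -11625.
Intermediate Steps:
K(D, W) = 2*D/(14 + W) (K(D, W) = (2*D)/(14 + W) = 2*D/(14 + W))
g = 1054 (g = 8 - ((1327 + 265) - 2638) = 8 - (1592 - 2638) = 8 - 1*(-1046) = 8 + 1046 = 1054)
(-28747/(-426) - 12747) + (g - K(4, -121)) = (-28747/(-426) - 12747) + (1054 - 2*4/(14 - 121)) = (-28747*(-1/426) - 12747) + (1054 - 2*4/(-107)) = (28747/426 - 12747) + (1054 - 2*4*(-1)/107) = -5401475/426 + (1054 - 1*(-8/107)) = -5401475/426 + (1054 + 8/107) = -5401475/426 + 112786/107 = -529910989/45582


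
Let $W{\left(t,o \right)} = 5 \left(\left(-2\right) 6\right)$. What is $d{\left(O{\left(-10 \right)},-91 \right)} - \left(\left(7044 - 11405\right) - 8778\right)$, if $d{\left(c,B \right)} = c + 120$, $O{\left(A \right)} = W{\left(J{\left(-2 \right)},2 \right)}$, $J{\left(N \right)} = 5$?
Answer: $13199$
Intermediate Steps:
$W{\left(t,o \right)} = -60$ ($W{\left(t,o \right)} = 5 \left(-12\right) = -60$)
$O{\left(A \right)} = -60$
$d{\left(c,B \right)} = 120 + c$
$d{\left(O{\left(-10 \right)},-91 \right)} - \left(\left(7044 - 11405\right) - 8778\right) = \left(120 - 60\right) - \left(\left(7044 - 11405\right) - 8778\right) = 60 - \left(-4361 - 8778\right) = 60 - -13139 = 60 + 13139 = 13199$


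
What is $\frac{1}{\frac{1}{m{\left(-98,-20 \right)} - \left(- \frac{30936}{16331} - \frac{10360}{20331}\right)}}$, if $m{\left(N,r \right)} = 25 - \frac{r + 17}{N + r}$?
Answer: $\frac{1072660907435}{39179016198} \approx 27.378$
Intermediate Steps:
$m{\left(N,r \right)} = 25 - \frac{17 + r}{N + r}$
$\frac{1}{\frac{1}{m{\left(-98,-20 \right)} - \left(- \frac{30936}{16331} - \frac{10360}{20331}\right)}} = \frac{1}{\frac{1}{\frac{-17 + 24 \left(-20\right) + 25 \left(-98\right)}{-98 - 20} - \left(- \frac{30936}{16331} - \frac{10360}{20331}\right)}} = \frac{1}{\frac{1}{\frac{-17 - 480 - 2450}{-118} - - \frac{798148976}{332025561}}} = \frac{1}{\frac{1}{\left(- \frac{1}{118}\right) \left(-2947\right) + \left(\frac{30936}{16331} + \frac{10360}{20331}\right)}} = \frac{1}{\frac{1}{\frac{2947}{118} + \frac{798148976}{332025561}}} = \frac{1}{\frac{1}{\frac{1072660907435}{39179016198}}} = \frac{1}{\frac{39179016198}{1072660907435}} = \frac{1072660907435}{39179016198}$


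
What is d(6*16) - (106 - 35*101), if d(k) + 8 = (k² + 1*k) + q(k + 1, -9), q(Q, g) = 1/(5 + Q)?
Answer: 1298767/102 ≈ 12733.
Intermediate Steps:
d(k) = -8 + k + k² + 1/(6 + k) (d(k) = -8 + ((k² + 1*k) + 1/(5 + (k + 1))) = -8 + ((k² + k) + 1/(5 + (1 + k))) = -8 + ((k + k²) + 1/(6 + k)) = -8 + (k + k² + 1/(6 + k)) = -8 + k + k² + 1/(6 + k))
d(6*16) - (106 - 35*101) = (1 + (6 + 6*16)*(-8 + 6*16 + (6*16)²))/(6 + 6*16) - (106 - 35*101) = (1 + (6 + 96)*(-8 + 96 + 96²))/(6 + 96) - (106 - 3535) = (1 + 102*(-8 + 96 + 9216))/102 - 1*(-3429) = (1 + 102*9304)/102 + 3429 = (1 + 949008)/102 + 3429 = (1/102)*949009 + 3429 = 949009/102 + 3429 = 1298767/102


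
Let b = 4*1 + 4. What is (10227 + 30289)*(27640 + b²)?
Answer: 1122455264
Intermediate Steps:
b = 8 (b = 4 + 4 = 8)
(10227 + 30289)*(27640 + b²) = (10227 + 30289)*(27640 + 8²) = 40516*(27640 + 64) = 40516*27704 = 1122455264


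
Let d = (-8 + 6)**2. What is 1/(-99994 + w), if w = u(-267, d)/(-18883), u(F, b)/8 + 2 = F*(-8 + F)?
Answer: -18883/1888774086 ≈ -9.9975e-6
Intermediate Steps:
d = 4 (d = (-2)**2 = 4)
u(F, b) = -16 + 8*F*(-8 + F) (u(F, b) = -16 + 8*(F*(-8 + F)) = -16 + 8*F*(-8 + F))
w = -587384/18883 (w = (-16 - 64*(-267) + 8*(-267)**2)/(-18883) = (-16 + 17088 + 8*71289)*(-1/18883) = (-16 + 17088 + 570312)*(-1/18883) = 587384*(-1/18883) = -587384/18883 ≈ -31.107)
1/(-99994 + w) = 1/(-99994 - 587384/18883) = 1/(-1888774086/18883) = -18883/1888774086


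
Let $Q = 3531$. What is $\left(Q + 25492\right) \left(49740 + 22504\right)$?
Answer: $2096737612$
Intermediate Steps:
$\left(Q + 25492\right) \left(49740 + 22504\right) = \left(3531 + 25492\right) \left(49740 + 22504\right) = 29023 \cdot 72244 = 2096737612$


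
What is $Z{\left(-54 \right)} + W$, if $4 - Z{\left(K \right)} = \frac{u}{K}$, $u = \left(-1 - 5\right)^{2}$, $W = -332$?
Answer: $- \frac{982}{3} \approx -327.33$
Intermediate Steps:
$u = 36$ ($u = \left(-6\right)^{2} = 36$)
$Z{\left(K \right)} = 4 - \frac{36}{K}$
$Z{\left(-54 \right)} + W = \left(4 - \frac{36}{-54}\right) - 332 = \left(4 - - \frac{2}{3}\right) - 332 = \left(4 + \frac{2}{3}\right) - 332 = \frac{14}{3} - 332 = - \frac{982}{3}$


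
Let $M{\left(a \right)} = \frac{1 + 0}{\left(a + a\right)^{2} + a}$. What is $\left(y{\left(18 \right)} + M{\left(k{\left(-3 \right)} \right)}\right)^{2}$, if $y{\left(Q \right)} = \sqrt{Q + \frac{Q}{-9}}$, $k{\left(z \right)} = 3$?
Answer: $\frac{24649}{1521} \approx 16.206$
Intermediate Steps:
$y{\left(Q \right)} = \frac{2 \sqrt{2} \sqrt{Q}}{3}$ ($y{\left(Q \right)} = \sqrt{Q + Q \left(- \frac{1}{9}\right)} = \sqrt{Q - \frac{Q}{9}} = \sqrt{\frac{8 Q}{9}} = \frac{2 \sqrt{2} \sqrt{Q}}{3}$)
$M{\left(a \right)} = \frac{1}{a + 4 a^{2}}$ ($M{\left(a \right)} = 1 \frac{1}{\left(2 a\right)^{2} + a} = 1 \frac{1}{4 a^{2} + a} = 1 \frac{1}{a + 4 a^{2}} = \frac{1}{a + 4 a^{2}}$)
$\left(y{\left(18 \right)} + M{\left(k{\left(-3 \right)} \right)}\right)^{2} = \left(\frac{2 \sqrt{2} \sqrt{18}}{3} + \frac{1}{3 \left(1 + 4 \cdot 3\right)}\right)^{2} = \left(\frac{2 \sqrt{2} \cdot 3 \sqrt{2}}{3} + \frac{1}{3 \left(1 + 12\right)}\right)^{2} = \left(4 + \frac{1}{3 \cdot 13}\right)^{2} = \left(4 + \frac{1}{3} \cdot \frac{1}{13}\right)^{2} = \left(4 + \frac{1}{39}\right)^{2} = \left(\frac{157}{39}\right)^{2} = \frac{24649}{1521}$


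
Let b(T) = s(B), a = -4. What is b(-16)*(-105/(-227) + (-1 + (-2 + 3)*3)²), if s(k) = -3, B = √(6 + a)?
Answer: -3039/227 ≈ -13.388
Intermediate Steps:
B = √2 (B = √(6 - 4) = √2 ≈ 1.4142)
b(T) = -3
b(-16)*(-105/(-227) + (-1 + (-2 + 3)*3)²) = -3*(-105/(-227) + (-1 + (-2 + 3)*3)²) = -3*(-105*(-1/227) + (-1 + 1*3)²) = -3*(105/227 + (-1 + 3)²) = -3*(105/227 + 2²) = -3*(105/227 + 4) = -3*1013/227 = -3039/227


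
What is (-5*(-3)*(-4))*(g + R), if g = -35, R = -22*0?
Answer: 2100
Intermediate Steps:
R = 0
(-5*(-3)*(-4))*(g + R) = (-5*(-3)*(-4))*(-35 + 0) = (15*(-4))*(-35) = -60*(-35) = 2100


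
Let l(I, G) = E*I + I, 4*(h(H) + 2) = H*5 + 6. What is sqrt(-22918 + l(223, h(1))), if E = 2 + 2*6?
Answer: 23*I*sqrt(37) ≈ 139.9*I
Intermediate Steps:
E = 14 (E = 2 + 12 = 14)
h(H) = -1/2 + 5*H/4 (h(H) = -2 + (H*5 + 6)/4 = -2 + (5*H + 6)/4 = -2 + (6 + 5*H)/4 = -2 + (3/2 + 5*H/4) = -1/2 + 5*H/4)
l(I, G) = 15*I (l(I, G) = 14*I + I = 15*I)
sqrt(-22918 + l(223, h(1))) = sqrt(-22918 + 15*223) = sqrt(-22918 + 3345) = sqrt(-19573) = 23*I*sqrt(37)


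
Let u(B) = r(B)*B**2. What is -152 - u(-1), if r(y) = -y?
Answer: -153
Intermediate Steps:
u(B) = -B**3 (u(B) = (-B)*B**2 = -B**3)
-152 - u(-1) = -152 - (-1)*(-1)**3 = -152 - (-1)*(-1) = -152 - 1*1 = -152 - 1 = -153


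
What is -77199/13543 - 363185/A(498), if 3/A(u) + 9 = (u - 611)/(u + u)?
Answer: 44646032737423/40466484 ≈ 1.1033e+6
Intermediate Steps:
A(u) = 3/(-9 + (-611 + u)/(2*u)) (A(u) = 3/(-9 + (u - 611)/(u + u)) = 3/(-9 + (-611 + u)/((2*u))) = 3/(-9 + (-611 + u)*(1/(2*u))) = 3/(-9 + (-611 + u)/(2*u)))
-77199/13543 - 363185/A(498) = -77199/13543 - 363185/((-6*498/(611 + 17*498))) = -77199*1/13543 - 363185/((-6*498/(611 + 8466))) = -77199/13543 - 363185/((-6*498/9077)) = -77199/13543 - 363185/((-6*498*1/9077)) = -77199/13543 - 363185/(-2988/9077) = -77199/13543 - 363185*(-9077/2988) = -77199/13543 + 3296630245/2988 = 44646032737423/40466484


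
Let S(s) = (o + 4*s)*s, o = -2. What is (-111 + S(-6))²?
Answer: 2025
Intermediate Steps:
S(s) = s*(-2 + 4*s) (S(s) = (-2 + 4*s)*s = s*(-2 + 4*s))
(-111 + S(-6))² = (-111 + 2*(-6)*(-1 + 2*(-6)))² = (-111 + 2*(-6)*(-1 - 12))² = (-111 + 2*(-6)*(-13))² = (-111 + 156)² = 45² = 2025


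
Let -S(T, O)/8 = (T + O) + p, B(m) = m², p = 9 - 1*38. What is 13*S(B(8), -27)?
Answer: -832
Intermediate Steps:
p = -29 (p = 9 - 38 = -29)
S(T, O) = 232 - 8*O - 8*T (S(T, O) = -8*((T + O) - 29) = -8*((O + T) - 29) = -8*(-29 + O + T) = 232 - 8*O - 8*T)
13*S(B(8), -27) = 13*(232 - 8*(-27) - 8*8²) = 13*(232 + 216 - 8*64) = 13*(232 + 216 - 512) = 13*(-64) = -832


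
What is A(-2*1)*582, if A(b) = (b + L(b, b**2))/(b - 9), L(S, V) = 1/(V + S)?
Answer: 873/11 ≈ 79.364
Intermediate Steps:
L(S, V) = 1/(S + V)
A(b) = (b + 1/(b + b**2))/(-9 + b) (A(b) = (b + 1/(b + b**2))/(b - 9) = (b + 1/(b + b**2))/(-9 + b))
A(-2*1)*582 = ((1 + (-2*1)**2*(1 - 2*1))/(((-2*1))*(1 - 2*1)*(-9 - 2*1)))*582 = ((1 + (-2)**2*(1 - 2))/((-2)*(1 - 2)*(-9 - 2)))*582 = -1/2*(1 + 4*(-1))/(-1*(-11))*582 = -1/2*(-1)*(-1/11)*(1 - 4)*582 = -1/2*(-1)*(-1/11)*(-3)*582 = (3/22)*582 = 873/11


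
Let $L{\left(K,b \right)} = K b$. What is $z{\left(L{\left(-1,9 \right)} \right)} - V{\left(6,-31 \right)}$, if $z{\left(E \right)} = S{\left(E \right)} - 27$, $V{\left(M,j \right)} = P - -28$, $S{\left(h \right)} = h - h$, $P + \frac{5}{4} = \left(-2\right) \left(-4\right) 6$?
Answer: $- \frac{407}{4} \approx -101.75$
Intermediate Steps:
$P = \frac{187}{4}$ ($P = - \frac{5}{4} + \left(-2\right) \left(-4\right) 6 = - \frac{5}{4} + 8 \cdot 6 = - \frac{5}{4} + 48 = \frac{187}{4} \approx 46.75$)
$S{\left(h \right)} = 0$
$V{\left(M,j \right)} = \frac{299}{4}$ ($V{\left(M,j \right)} = \frac{187}{4} - -28 = \frac{187}{4} + 28 = \frac{299}{4}$)
$z{\left(E \right)} = -27$ ($z{\left(E \right)} = 0 - 27 = -27$)
$z{\left(L{\left(-1,9 \right)} \right)} - V{\left(6,-31 \right)} = -27 - \frac{299}{4} = - \frac{407}{4}$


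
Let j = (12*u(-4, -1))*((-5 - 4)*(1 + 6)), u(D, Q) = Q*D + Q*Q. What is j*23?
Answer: -86940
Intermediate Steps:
u(D, Q) = Q**2 + D*Q (u(D, Q) = D*Q + Q**2 = Q**2 + D*Q)
j = -3780 (j = (12*(-(-4 - 1)))*((-5 - 4)*(1 + 6)) = (12*(-1*(-5)))*(-9*7) = (12*5)*(-63) = 60*(-63) = -3780)
j*23 = -3780*23 = -86940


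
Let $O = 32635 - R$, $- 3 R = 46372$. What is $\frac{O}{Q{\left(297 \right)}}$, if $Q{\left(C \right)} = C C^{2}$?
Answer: $\frac{144277}{78594219} \approx 0.0018357$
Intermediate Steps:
$R = - \frac{46372}{3}$ ($R = \left(- \frac{1}{3}\right) 46372 = - \frac{46372}{3} \approx -15457.0$)
$Q{\left(C \right)} = C^{3}$
$O = \frac{144277}{3}$ ($O = 32635 - - \frac{46372}{3} = 32635 + \frac{46372}{3} = \frac{144277}{3} \approx 48092.0$)
$\frac{O}{Q{\left(297 \right)}} = \frac{144277}{3 \cdot 297^{3}} = \frac{144277}{3 \cdot 26198073} = \frac{144277}{3} \cdot \frac{1}{26198073} = \frac{144277}{78594219}$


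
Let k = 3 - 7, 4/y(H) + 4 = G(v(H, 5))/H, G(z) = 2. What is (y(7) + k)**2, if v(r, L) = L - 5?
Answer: 4356/169 ≈ 25.775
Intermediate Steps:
v(r, L) = -5 + L
y(H) = 4/(-4 + 2/H)
k = -4
(y(7) + k)**2 = (-2*7/(-1 + 2*7) - 4)**2 = (-2*7/(-1 + 14) - 4)**2 = (-2*7/13 - 4)**2 = (-2*7*1/13 - 4)**2 = (-14/13 - 4)**2 = (-66/13)**2 = 4356/169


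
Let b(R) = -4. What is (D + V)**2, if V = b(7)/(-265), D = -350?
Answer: 8601820516/70225 ≈ 1.2249e+5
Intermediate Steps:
V = 4/265 (V = -4/(-265) = -4*(-1/265) = 4/265 ≈ 0.015094)
(D + V)**2 = (-350 + 4/265)**2 = (-92746/265)**2 = 8601820516/70225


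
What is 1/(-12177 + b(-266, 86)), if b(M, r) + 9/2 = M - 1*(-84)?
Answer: -2/24727 ≈ -8.0883e-5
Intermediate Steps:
b(M, r) = 159/2 + M (b(M, r) = -9/2 + (M - 1*(-84)) = -9/2 + (M + 84) = -9/2 + (84 + M) = 159/2 + M)
1/(-12177 + b(-266, 86)) = 1/(-12177 + (159/2 - 266)) = 1/(-12177 - 373/2) = 1/(-24727/2) = -2/24727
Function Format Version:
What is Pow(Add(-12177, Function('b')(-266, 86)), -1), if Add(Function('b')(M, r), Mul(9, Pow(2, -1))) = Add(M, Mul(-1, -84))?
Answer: Rational(-2, 24727) ≈ -8.0883e-5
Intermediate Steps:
Function('b')(M, r) = Add(Rational(159, 2), M) (Function('b')(M, r) = Add(Rational(-9, 2), Add(M, Mul(-1, -84))) = Add(Rational(-9, 2), Add(M, 84)) = Add(Rational(-9, 2), Add(84, M)) = Add(Rational(159, 2), M))
Pow(Add(-12177, Function('b')(-266, 86)), -1) = Pow(Add(-12177, Add(Rational(159, 2), -266)), -1) = Pow(Add(-12177, Rational(-373, 2)), -1) = Pow(Rational(-24727, 2), -1) = Rational(-2, 24727)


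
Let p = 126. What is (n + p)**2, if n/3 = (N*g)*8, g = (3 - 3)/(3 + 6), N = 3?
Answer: 15876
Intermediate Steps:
g = 0 (g = 0/9 = 0*(1/9) = 0)
n = 0 (n = 3*((3*0)*8) = 3*(0*8) = 3*0 = 0)
(n + p)**2 = (0 + 126)**2 = 126**2 = 15876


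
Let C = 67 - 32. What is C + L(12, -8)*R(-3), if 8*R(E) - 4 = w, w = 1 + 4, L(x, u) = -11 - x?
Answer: 73/8 ≈ 9.1250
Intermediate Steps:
w = 5
C = 35
R(E) = 9/8 (R(E) = 1/2 + (1/8)*5 = 1/2 + 5/8 = 9/8)
C + L(12, -8)*R(-3) = 35 + (-11 - 1*12)*(9/8) = 35 + (-11 - 12)*(9/8) = 35 - 23*9/8 = 35 - 207/8 = 73/8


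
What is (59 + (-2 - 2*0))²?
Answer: 3249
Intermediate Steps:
(59 + (-2 - 2*0))² = (59 + (-2 + 0))² = (59 - 2)² = 57² = 3249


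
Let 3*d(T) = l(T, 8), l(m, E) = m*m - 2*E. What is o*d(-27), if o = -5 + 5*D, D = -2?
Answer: -3565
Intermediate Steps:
l(m, E) = m² - 2*E
o = -15 (o = -5 + 5*(-2) = -5 - 10 = -15)
d(T) = -16/3 + T²/3 (d(T) = (T² - 2*8)/3 = (T² - 16)/3 = (-16 + T²)/3 = -16/3 + T²/3)
o*d(-27) = -15*(-16/3 + (⅓)*(-27)²) = -15*(-16/3 + (⅓)*729) = -15*(-16/3 + 243) = -15*713/3 = -3565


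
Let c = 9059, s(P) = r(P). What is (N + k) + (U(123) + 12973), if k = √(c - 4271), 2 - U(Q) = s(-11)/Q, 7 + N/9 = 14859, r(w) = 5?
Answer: 18037084/123 + 6*√133 ≈ 1.4671e+5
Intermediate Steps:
s(P) = 5
N = 133668 (N = -63 + 9*14859 = -63 + 133731 = 133668)
U(Q) = 2 - 5/Q
k = 6*√133 (k = √(9059 - 4271) = √4788 = 6*√133 ≈ 69.195)
(N + k) + (U(123) + 12973) = (133668 + 6*√133) + ((2 - 5/123) + 12973) = (133668 + 6*√133) + (241/123 + 12973) = (133668 + 6*√133) + 1595920/123 = 18037084/123 + 6*√133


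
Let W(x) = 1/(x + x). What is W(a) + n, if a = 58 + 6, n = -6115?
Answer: -782719/128 ≈ -6115.0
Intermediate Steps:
a = 64
W(x) = 1/(2*x)
W(a) + n = (½)/64 - 6115 = (½)*(1/64) - 6115 = 1/128 - 6115 = -782719/128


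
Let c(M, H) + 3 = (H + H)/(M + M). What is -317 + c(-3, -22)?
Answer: -938/3 ≈ -312.67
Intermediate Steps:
c(M, H) = -3 + H/M (c(M, H) = -3 + (H + H)/(M + M) = -3 + (2*H)/((2*M)) = -3 + (2*H)*(1/(2*M)) = -3 + H/M)
-317 + c(-3, -22) = -317 + (-3 - 22/(-3)) = -317 + (-3 - 22*(-⅓)) = -317 + (-3 + 22/3) = -317 + 13/3 = -938/3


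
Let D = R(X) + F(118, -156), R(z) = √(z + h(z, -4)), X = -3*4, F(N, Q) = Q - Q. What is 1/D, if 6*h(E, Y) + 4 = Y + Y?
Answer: -I*√14/14 ≈ -0.26726*I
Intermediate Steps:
F(N, Q) = 0
h(E, Y) = -⅔ + Y/3 (h(E, Y) = -⅔ + (Y + Y)/6 = -⅔ + (2*Y)/6 = -⅔ + Y/3)
X = -12
R(z) = √(-2 + z) (R(z) = √(z + (-⅔ + (⅓)*(-4))) = √(z + (-⅔ - 4/3)) = √(z - 2) = √(-2 + z))
D = I*√14 (D = √(-2 - 12) + 0 = √(-14) + 0 = I*√14 + 0 = I*√14 ≈ 3.7417*I)
1/D = 1/(I*√14) = -I*√14/14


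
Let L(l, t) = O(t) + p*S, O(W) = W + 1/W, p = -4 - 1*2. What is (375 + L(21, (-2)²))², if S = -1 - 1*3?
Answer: 2601769/16 ≈ 1.6261e+5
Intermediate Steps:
S = -4 (S = -1 - 3 = -4)
p = -6 (p = -4 - 2 = -6)
L(l, t) = 24 + t + 1/t (L(l, t) = (t + 1/t) - 6*(-4) = (t + 1/t) + 24 = 24 + t + 1/t)
(375 + L(21, (-2)²))² = (375 + (24 + (-2)² + 1/((-2)²)))² = (375 + (24 + 4 + 1/4))² = (375 + (24 + 4 + ¼))² = (375 + 113/4)² = (1613/4)² = 2601769/16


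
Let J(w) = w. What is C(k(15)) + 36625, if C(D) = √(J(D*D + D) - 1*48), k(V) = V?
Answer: 36625 + 8*√3 ≈ 36639.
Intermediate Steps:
C(D) = √(-48 + D + D²) (C(D) = √((D*D + D) - 1*48) = √((D² + D) - 48) = √((D + D²) - 48) = √(-48 + D + D²))
C(k(15)) + 36625 = √(-48 + 15*(1 + 15)) + 36625 = √(-48 + 15*16) + 36625 = √(-48 + 240) + 36625 = √192 + 36625 = 8*√3 + 36625 = 36625 + 8*√3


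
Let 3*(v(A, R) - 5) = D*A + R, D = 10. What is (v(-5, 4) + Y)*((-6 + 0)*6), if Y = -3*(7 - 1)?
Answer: 1020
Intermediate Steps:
v(A, R) = 5 + R/3 + 10*A/3 (v(A, R) = 5 + (10*A + R)/3 = 5 + (R + 10*A)/3 = 5 + (R/3 + 10*A/3) = 5 + R/3 + 10*A/3)
Y = -18 (Y = -3*6 = -18)
(v(-5, 4) + Y)*((-6 + 0)*6) = ((5 + (⅓)*4 + (10/3)*(-5)) - 18)*((-6 + 0)*6) = ((5 + 4/3 - 50/3) - 18)*(-6*6) = (-31/3 - 18)*(-36) = -85/3*(-36) = 1020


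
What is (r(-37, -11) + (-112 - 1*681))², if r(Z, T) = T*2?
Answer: 664225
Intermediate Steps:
r(Z, T) = 2*T
(r(-37, -11) + (-112 - 1*681))² = (2*(-11) + (-112 - 1*681))² = (-22 + (-112 - 681))² = (-22 - 793)² = (-815)² = 664225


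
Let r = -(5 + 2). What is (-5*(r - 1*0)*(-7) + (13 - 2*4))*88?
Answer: -21120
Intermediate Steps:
r = -7 (r = -1*7 = -7)
(-5*(r - 1*0)*(-7) + (13 - 2*4))*88 = (-5*(-7 - 1*0)*(-7) + (13 - 2*4))*88 = (-5*(-7 + 0)*(-7) + (13 - 8))*88 = (-5*(-7)*(-7) + 5)*88 = (35*(-7) + 5)*88 = (-245 + 5)*88 = -240*88 = -21120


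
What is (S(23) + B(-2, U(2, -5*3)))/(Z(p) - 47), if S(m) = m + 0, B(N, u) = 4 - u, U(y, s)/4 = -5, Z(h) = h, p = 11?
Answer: -47/36 ≈ -1.3056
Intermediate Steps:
U(y, s) = -20 (U(y, s) = 4*(-5) = -20)
S(m) = m
(S(23) + B(-2, U(2, -5*3)))/(Z(p) - 47) = (23 + (4 - 1*(-20)))/(11 - 47) = (23 + (4 + 20))/(-36) = (23 + 24)*(-1/36) = 47*(-1/36) = -47/36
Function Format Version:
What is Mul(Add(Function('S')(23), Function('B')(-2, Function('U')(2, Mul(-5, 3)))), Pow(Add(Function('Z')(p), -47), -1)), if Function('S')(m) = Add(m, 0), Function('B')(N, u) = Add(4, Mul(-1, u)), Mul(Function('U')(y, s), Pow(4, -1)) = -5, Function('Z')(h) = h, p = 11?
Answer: Rational(-47, 36) ≈ -1.3056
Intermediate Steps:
Function('U')(y, s) = -20 (Function('U')(y, s) = Mul(4, -5) = -20)
Function('S')(m) = m
Mul(Add(Function('S')(23), Function('B')(-2, Function('U')(2, Mul(-5, 3)))), Pow(Add(Function('Z')(p), -47), -1)) = Mul(Add(23, Add(4, Mul(-1, -20))), Pow(Add(11, -47), -1)) = Mul(Add(23, Add(4, 20)), Pow(-36, -1)) = Mul(Add(23, 24), Rational(-1, 36)) = Mul(47, Rational(-1, 36)) = Rational(-47, 36)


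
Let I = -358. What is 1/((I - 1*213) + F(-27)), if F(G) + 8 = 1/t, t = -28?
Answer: -28/16213 ≈ -0.0017270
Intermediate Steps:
F(G) = -225/28 (F(G) = -8 + 1/(-28) = -8 - 1/28 = -225/28)
1/((I - 1*213) + F(-27)) = 1/((-358 - 1*213) - 225/28) = 1/((-358 - 213) - 225/28) = 1/(-571 - 225/28) = 1/(-16213/28) = -28/16213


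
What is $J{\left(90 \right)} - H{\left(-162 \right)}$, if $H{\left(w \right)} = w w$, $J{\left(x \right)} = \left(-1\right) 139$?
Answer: $-26383$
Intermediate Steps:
$J{\left(x \right)} = -139$
$H{\left(w \right)} = w^{2}$
$J{\left(90 \right)} - H{\left(-162 \right)} = -139 - \left(-162\right)^{2} = -139 - 26244 = -26383$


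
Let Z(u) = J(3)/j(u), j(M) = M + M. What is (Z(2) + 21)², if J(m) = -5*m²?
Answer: 1521/16 ≈ 95.063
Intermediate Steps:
j(M) = 2*M
Z(u) = -45/(2*u) (Z(u) = (-5*3²)/((2*u)) = (-5*9)*(1/(2*u)) = -45/(2*u))
(Z(2) + 21)² = (-45/2/2 + 21)² = (-45/2*½ + 21)² = (-45/4 + 21)² = (39/4)² = 1521/16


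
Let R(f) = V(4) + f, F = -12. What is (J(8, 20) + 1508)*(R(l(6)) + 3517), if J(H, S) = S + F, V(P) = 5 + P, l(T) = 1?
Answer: 5346932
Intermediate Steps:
J(H, S) = -12 + S (J(H, S) = S - 12 = -12 + S)
R(f) = 9 + f (R(f) = (5 + 4) + f = 9 + f)
(J(8, 20) + 1508)*(R(l(6)) + 3517) = ((-12 + 20) + 1508)*((9 + 1) + 3517) = (8 + 1508)*(10 + 3517) = 1516*3527 = 5346932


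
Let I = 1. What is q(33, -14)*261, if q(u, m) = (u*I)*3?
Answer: 25839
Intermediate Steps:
q(u, m) = 3*u (q(u, m) = (u*1)*3 = u*3 = 3*u)
q(33, -14)*261 = (3*33)*261 = 99*261 = 25839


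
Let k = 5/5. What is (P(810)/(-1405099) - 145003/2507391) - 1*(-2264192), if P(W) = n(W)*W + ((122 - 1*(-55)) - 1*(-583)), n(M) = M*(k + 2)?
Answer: 7977043476818931371/3523132586709 ≈ 2.2642e+6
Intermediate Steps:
k = 1 (k = 5*(⅕) = 1)
n(M) = 3*M (n(M) = M*(1 + 2) = M*3 = 3*M)
P(W) = 760 + 3*W² (P(W) = (3*W)*W + ((122 - 1*(-55)) - 1*(-583)) = 3*W² + ((122 + 55) + 583) = 3*W² + (177 + 583) = 3*W² + 760 = 760 + 3*W²)
(P(810)/(-1405099) - 145003/2507391) - 1*(-2264192) = ((760 + 3*810²)/(-1405099) - 145003/2507391) - 1*(-2264192) = ((760 + 3*656100)*(-1/1405099) - 145003*1/2507391) + 2264192 = ((760 + 1968300)*(-1/1405099) - 145003/2507391) + 2264192 = (1969060*(-1/1405099) - 145003/2507391) + 2264192 = (-1969060/1405099 - 145003/2507391) + 2264192 = -5140946892757/3523132586709 + 2264192 = 7977043476818931371/3523132586709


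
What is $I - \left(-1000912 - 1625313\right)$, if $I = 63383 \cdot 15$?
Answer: $3576970$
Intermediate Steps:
$I = 950745$
$I - \left(-1000912 - 1625313\right) = 950745 - \left(-1000912 - 1625313\right) = 950745 - -2626225 = 950745 + 2626225 = 3576970$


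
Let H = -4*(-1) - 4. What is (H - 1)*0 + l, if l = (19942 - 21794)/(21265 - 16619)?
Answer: -926/2323 ≈ -0.39862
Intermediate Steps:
l = -926/2323 (l = -1852/4646 = -1852*1/4646 = -926/2323 ≈ -0.39862)
H = 0 (H = 4 - 4 = 0)
(H - 1)*0 + l = (0 - 1)*0 - 926/2323 = -1*0 - 926/2323 = 0 - 926/2323 = -926/2323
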